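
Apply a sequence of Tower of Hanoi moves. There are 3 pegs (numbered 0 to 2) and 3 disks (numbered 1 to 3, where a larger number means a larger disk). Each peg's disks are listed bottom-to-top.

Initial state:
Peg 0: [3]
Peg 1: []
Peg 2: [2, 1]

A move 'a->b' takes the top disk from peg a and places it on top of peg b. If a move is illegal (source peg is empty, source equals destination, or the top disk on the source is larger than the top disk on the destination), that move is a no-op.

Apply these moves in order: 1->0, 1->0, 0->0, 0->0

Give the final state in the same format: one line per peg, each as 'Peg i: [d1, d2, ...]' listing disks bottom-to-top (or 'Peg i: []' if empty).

After move 1 (1->0):
Peg 0: [3]
Peg 1: []
Peg 2: [2, 1]

After move 2 (1->0):
Peg 0: [3]
Peg 1: []
Peg 2: [2, 1]

After move 3 (0->0):
Peg 0: [3]
Peg 1: []
Peg 2: [2, 1]

After move 4 (0->0):
Peg 0: [3]
Peg 1: []
Peg 2: [2, 1]

Answer: Peg 0: [3]
Peg 1: []
Peg 2: [2, 1]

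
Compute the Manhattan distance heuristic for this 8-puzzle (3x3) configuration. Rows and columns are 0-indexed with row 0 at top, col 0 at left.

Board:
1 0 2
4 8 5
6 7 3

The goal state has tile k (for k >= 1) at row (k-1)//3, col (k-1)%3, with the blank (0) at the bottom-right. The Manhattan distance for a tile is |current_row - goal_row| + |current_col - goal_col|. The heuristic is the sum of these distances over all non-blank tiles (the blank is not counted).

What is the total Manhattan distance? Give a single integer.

Answer: 9

Derivation:
Tile 1: (0,0)->(0,0) = 0
Tile 2: (0,2)->(0,1) = 1
Tile 4: (1,0)->(1,0) = 0
Tile 8: (1,1)->(2,1) = 1
Tile 5: (1,2)->(1,1) = 1
Tile 6: (2,0)->(1,2) = 3
Tile 7: (2,1)->(2,0) = 1
Tile 3: (2,2)->(0,2) = 2
Sum: 0 + 1 + 0 + 1 + 1 + 3 + 1 + 2 = 9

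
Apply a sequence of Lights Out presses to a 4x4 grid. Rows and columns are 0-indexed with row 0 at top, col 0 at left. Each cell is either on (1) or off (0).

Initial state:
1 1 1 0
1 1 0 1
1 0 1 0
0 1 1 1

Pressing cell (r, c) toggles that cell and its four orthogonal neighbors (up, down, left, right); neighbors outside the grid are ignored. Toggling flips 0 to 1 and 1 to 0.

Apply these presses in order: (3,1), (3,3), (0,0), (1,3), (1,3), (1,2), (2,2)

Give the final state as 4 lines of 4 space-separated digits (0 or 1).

Answer: 0 0 0 0
0 0 0 0
1 0 1 0
1 0 0 0

Derivation:
After press 1 at (3,1):
1 1 1 0
1 1 0 1
1 1 1 0
1 0 0 1

After press 2 at (3,3):
1 1 1 0
1 1 0 1
1 1 1 1
1 0 1 0

After press 3 at (0,0):
0 0 1 0
0 1 0 1
1 1 1 1
1 0 1 0

After press 4 at (1,3):
0 0 1 1
0 1 1 0
1 1 1 0
1 0 1 0

After press 5 at (1,3):
0 0 1 0
0 1 0 1
1 1 1 1
1 0 1 0

After press 6 at (1,2):
0 0 0 0
0 0 1 0
1 1 0 1
1 0 1 0

After press 7 at (2,2):
0 0 0 0
0 0 0 0
1 0 1 0
1 0 0 0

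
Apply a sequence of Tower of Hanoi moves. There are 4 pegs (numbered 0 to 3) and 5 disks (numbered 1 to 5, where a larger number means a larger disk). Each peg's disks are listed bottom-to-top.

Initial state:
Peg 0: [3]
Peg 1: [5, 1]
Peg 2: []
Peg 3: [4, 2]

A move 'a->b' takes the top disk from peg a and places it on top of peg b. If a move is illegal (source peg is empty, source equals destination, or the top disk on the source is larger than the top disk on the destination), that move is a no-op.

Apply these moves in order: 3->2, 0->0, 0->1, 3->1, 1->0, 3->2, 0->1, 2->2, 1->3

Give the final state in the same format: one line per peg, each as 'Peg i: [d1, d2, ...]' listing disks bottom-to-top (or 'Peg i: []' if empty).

Answer: Peg 0: [3]
Peg 1: [5]
Peg 2: [2]
Peg 3: [4, 1]

Derivation:
After move 1 (3->2):
Peg 0: [3]
Peg 1: [5, 1]
Peg 2: [2]
Peg 3: [4]

After move 2 (0->0):
Peg 0: [3]
Peg 1: [5, 1]
Peg 2: [2]
Peg 3: [4]

After move 3 (0->1):
Peg 0: [3]
Peg 1: [5, 1]
Peg 2: [2]
Peg 3: [4]

After move 4 (3->1):
Peg 0: [3]
Peg 1: [5, 1]
Peg 2: [2]
Peg 3: [4]

After move 5 (1->0):
Peg 0: [3, 1]
Peg 1: [5]
Peg 2: [2]
Peg 3: [4]

After move 6 (3->2):
Peg 0: [3, 1]
Peg 1: [5]
Peg 2: [2]
Peg 3: [4]

After move 7 (0->1):
Peg 0: [3]
Peg 1: [5, 1]
Peg 2: [2]
Peg 3: [4]

After move 8 (2->2):
Peg 0: [3]
Peg 1: [5, 1]
Peg 2: [2]
Peg 3: [4]

After move 9 (1->3):
Peg 0: [3]
Peg 1: [5]
Peg 2: [2]
Peg 3: [4, 1]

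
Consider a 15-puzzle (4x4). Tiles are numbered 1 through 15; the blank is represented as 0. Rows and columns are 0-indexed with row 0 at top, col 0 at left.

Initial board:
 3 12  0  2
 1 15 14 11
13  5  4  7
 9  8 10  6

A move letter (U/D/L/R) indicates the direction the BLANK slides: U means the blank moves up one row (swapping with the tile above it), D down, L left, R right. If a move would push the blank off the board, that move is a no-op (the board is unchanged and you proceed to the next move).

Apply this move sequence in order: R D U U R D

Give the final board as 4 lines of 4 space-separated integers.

Answer:  3 12  2 11
 1 15 14  0
13  5  4  7
 9  8 10  6

Derivation:
After move 1 (R):
 3 12  2  0
 1 15 14 11
13  5  4  7
 9  8 10  6

After move 2 (D):
 3 12  2 11
 1 15 14  0
13  5  4  7
 9  8 10  6

After move 3 (U):
 3 12  2  0
 1 15 14 11
13  5  4  7
 9  8 10  6

After move 4 (U):
 3 12  2  0
 1 15 14 11
13  5  4  7
 9  8 10  6

After move 5 (R):
 3 12  2  0
 1 15 14 11
13  5  4  7
 9  8 10  6

After move 6 (D):
 3 12  2 11
 1 15 14  0
13  5  4  7
 9  8 10  6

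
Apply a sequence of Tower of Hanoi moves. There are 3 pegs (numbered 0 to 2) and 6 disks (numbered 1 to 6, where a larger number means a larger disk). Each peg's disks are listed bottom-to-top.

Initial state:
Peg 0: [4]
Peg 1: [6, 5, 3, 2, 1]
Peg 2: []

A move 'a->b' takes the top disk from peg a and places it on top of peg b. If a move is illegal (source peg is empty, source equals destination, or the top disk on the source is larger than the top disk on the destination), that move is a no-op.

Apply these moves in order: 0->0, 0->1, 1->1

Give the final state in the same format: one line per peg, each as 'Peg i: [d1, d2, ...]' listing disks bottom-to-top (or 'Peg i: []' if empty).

After move 1 (0->0):
Peg 0: [4]
Peg 1: [6, 5, 3, 2, 1]
Peg 2: []

After move 2 (0->1):
Peg 0: [4]
Peg 1: [6, 5, 3, 2, 1]
Peg 2: []

After move 3 (1->1):
Peg 0: [4]
Peg 1: [6, 5, 3, 2, 1]
Peg 2: []

Answer: Peg 0: [4]
Peg 1: [6, 5, 3, 2, 1]
Peg 2: []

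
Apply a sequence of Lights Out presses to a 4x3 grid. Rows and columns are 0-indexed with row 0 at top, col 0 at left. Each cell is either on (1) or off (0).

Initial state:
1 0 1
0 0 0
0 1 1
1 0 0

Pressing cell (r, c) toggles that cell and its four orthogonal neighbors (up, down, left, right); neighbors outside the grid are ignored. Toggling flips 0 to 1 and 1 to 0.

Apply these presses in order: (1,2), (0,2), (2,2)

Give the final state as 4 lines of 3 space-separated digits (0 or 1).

After press 1 at (1,2):
1 0 0
0 1 1
0 1 0
1 0 0

After press 2 at (0,2):
1 1 1
0 1 0
0 1 0
1 0 0

After press 3 at (2,2):
1 1 1
0 1 1
0 0 1
1 0 1

Answer: 1 1 1
0 1 1
0 0 1
1 0 1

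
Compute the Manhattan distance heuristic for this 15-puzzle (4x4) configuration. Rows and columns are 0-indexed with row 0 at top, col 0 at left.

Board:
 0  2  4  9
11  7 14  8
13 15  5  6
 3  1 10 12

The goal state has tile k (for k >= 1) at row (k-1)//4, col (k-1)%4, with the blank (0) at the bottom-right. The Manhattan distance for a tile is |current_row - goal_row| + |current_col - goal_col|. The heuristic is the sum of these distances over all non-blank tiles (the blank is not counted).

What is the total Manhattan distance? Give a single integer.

Tile 2: at (0,1), goal (0,1), distance |0-0|+|1-1| = 0
Tile 4: at (0,2), goal (0,3), distance |0-0|+|2-3| = 1
Tile 9: at (0,3), goal (2,0), distance |0-2|+|3-0| = 5
Tile 11: at (1,0), goal (2,2), distance |1-2|+|0-2| = 3
Tile 7: at (1,1), goal (1,2), distance |1-1|+|1-2| = 1
Tile 14: at (1,2), goal (3,1), distance |1-3|+|2-1| = 3
Tile 8: at (1,3), goal (1,3), distance |1-1|+|3-3| = 0
Tile 13: at (2,0), goal (3,0), distance |2-3|+|0-0| = 1
Tile 15: at (2,1), goal (3,2), distance |2-3|+|1-2| = 2
Tile 5: at (2,2), goal (1,0), distance |2-1|+|2-0| = 3
Tile 6: at (2,3), goal (1,1), distance |2-1|+|3-1| = 3
Tile 3: at (3,0), goal (0,2), distance |3-0|+|0-2| = 5
Tile 1: at (3,1), goal (0,0), distance |3-0|+|1-0| = 4
Tile 10: at (3,2), goal (2,1), distance |3-2|+|2-1| = 2
Tile 12: at (3,3), goal (2,3), distance |3-2|+|3-3| = 1
Sum: 0 + 1 + 5 + 3 + 1 + 3 + 0 + 1 + 2 + 3 + 3 + 5 + 4 + 2 + 1 = 34

Answer: 34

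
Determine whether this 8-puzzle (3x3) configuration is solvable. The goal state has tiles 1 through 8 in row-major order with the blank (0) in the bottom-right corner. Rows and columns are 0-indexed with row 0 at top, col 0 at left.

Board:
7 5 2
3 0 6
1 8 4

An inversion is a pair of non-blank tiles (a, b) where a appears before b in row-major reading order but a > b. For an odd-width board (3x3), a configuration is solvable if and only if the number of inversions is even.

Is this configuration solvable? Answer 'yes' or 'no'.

Inversions (pairs i<j in row-major order where tile[i] > tile[j] > 0): 15
15 is odd, so the puzzle is not solvable.

Answer: no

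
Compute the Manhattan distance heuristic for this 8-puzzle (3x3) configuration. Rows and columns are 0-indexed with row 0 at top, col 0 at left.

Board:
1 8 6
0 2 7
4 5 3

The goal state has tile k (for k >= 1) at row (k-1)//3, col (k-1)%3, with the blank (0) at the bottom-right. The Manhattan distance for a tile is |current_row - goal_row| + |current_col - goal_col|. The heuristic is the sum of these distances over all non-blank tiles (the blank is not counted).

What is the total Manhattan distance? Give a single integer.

Tile 1: at (0,0), goal (0,0), distance |0-0|+|0-0| = 0
Tile 8: at (0,1), goal (2,1), distance |0-2|+|1-1| = 2
Tile 6: at (0,2), goal (1,2), distance |0-1|+|2-2| = 1
Tile 2: at (1,1), goal (0,1), distance |1-0|+|1-1| = 1
Tile 7: at (1,2), goal (2,0), distance |1-2|+|2-0| = 3
Tile 4: at (2,0), goal (1,0), distance |2-1|+|0-0| = 1
Tile 5: at (2,1), goal (1,1), distance |2-1|+|1-1| = 1
Tile 3: at (2,2), goal (0,2), distance |2-0|+|2-2| = 2
Sum: 0 + 2 + 1 + 1 + 3 + 1 + 1 + 2 = 11

Answer: 11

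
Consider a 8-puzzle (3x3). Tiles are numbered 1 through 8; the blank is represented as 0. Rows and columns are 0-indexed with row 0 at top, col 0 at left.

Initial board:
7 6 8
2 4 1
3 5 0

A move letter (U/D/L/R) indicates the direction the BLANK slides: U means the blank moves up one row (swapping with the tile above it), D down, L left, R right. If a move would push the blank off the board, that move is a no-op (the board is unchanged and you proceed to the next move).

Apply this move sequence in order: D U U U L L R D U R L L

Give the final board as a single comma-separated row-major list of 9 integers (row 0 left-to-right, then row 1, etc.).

Answer: 0, 7, 6, 2, 4, 8, 3, 5, 1

Derivation:
After move 1 (D):
7 6 8
2 4 1
3 5 0

After move 2 (U):
7 6 8
2 4 0
3 5 1

After move 3 (U):
7 6 0
2 4 8
3 5 1

After move 4 (U):
7 6 0
2 4 8
3 5 1

After move 5 (L):
7 0 6
2 4 8
3 5 1

After move 6 (L):
0 7 6
2 4 8
3 5 1

After move 7 (R):
7 0 6
2 4 8
3 5 1

After move 8 (D):
7 4 6
2 0 8
3 5 1

After move 9 (U):
7 0 6
2 4 8
3 5 1

After move 10 (R):
7 6 0
2 4 8
3 5 1

After move 11 (L):
7 0 6
2 4 8
3 5 1

After move 12 (L):
0 7 6
2 4 8
3 5 1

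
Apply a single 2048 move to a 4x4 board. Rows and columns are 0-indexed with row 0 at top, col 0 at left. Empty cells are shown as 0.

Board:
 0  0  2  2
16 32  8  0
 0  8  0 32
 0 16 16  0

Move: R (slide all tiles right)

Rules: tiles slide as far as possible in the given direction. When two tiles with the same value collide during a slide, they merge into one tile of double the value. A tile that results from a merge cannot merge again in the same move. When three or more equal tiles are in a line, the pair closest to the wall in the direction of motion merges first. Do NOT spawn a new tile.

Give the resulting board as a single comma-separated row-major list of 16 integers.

Slide right:
row 0: [0, 0, 2, 2] -> [0, 0, 0, 4]
row 1: [16, 32, 8, 0] -> [0, 16, 32, 8]
row 2: [0, 8, 0, 32] -> [0, 0, 8, 32]
row 3: [0, 16, 16, 0] -> [0, 0, 0, 32]

Answer: 0, 0, 0, 4, 0, 16, 32, 8, 0, 0, 8, 32, 0, 0, 0, 32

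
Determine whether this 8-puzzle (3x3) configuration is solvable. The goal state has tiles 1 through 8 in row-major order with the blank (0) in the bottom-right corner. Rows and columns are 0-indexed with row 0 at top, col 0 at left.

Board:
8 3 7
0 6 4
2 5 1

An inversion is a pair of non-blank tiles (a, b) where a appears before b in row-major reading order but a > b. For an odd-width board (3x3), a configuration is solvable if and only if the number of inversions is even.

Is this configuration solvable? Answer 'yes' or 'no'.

Answer: yes

Derivation:
Inversions (pairs i<j in row-major order where tile[i] > tile[j] > 0): 22
22 is even, so the puzzle is solvable.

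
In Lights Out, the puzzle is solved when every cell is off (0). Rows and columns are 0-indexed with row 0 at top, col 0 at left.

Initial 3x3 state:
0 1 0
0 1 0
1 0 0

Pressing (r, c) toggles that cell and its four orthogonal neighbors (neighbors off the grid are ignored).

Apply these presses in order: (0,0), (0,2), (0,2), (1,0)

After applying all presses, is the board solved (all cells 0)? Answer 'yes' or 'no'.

After press 1 at (0,0):
1 0 0
1 1 0
1 0 0

After press 2 at (0,2):
1 1 1
1 1 1
1 0 0

After press 3 at (0,2):
1 0 0
1 1 0
1 0 0

After press 4 at (1,0):
0 0 0
0 0 0
0 0 0

Lights still on: 0

Answer: yes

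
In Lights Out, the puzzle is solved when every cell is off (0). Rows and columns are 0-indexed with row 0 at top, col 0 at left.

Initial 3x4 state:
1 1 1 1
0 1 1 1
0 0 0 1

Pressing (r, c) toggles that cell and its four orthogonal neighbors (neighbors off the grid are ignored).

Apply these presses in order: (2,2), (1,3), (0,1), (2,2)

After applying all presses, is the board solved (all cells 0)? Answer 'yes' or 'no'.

Answer: yes

Derivation:
After press 1 at (2,2):
1 1 1 1
0 1 0 1
0 1 1 0

After press 2 at (1,3):
1 1 1 0
0 1 1 0
0 1 1 1

After press 3 at (0,1):
0 0 0 0
0 0 1 0
0 1 1 1

After press 4 at (2,2):
0 0 0 0
0 0 0 0
0 0 0 0

Lights still on: 0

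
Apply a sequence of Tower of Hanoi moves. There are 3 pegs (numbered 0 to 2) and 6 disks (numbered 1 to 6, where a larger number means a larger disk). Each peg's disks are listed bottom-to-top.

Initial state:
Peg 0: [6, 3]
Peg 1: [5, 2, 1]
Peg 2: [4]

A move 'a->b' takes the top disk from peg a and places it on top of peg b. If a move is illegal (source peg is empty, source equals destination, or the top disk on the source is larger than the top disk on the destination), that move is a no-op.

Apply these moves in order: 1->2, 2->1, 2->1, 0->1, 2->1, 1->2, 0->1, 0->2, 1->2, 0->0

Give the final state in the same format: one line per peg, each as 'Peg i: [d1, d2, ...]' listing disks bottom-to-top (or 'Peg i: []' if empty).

After move 1 (1->2):
Peg 0: [6, 3]
Peg 1: [5, 2]
Peg 2: [4, 1]

After move 2 (2->1):
Peg 0: [6, 3]
Peg 1: [5, 2, 1]
Peg 2: [4]

After move 3 (2->1):
Peg 0: [6, 3]
Peg 1: [5, 2, 1]
Peg 2: [4]

After move 4 (0->1):
Peg 0: [6, 3]
Peg 1: [5, 2, 1]
Peg 2: [4]

After move 5 (2->1):
Peg 0: [6, 3]
Peg 1: [5, 2, 1]
Peg 2: [4]

After move 6 (1->2):
Peg 0: [6, 3]
Peg 1: [5, 2]
Peg 2: [4, 1]

After move 7 (0->1):
Peg 0: [6, 3]
Peg 1: [5, 2]
Peg 2: [4, 1]

After move 8 (0->2):
Peg 0: [6, 3]
Peg 1: [5, 2]
Peg 2: [4, 1]

After move 9 (1->2):
Peg 0: [6, 3]
Peg 1: [5, 2]
Peg 2: [4, 1]

After move 10 (0->0):
Peg 0: [6, 3]
Peg 1: [5, 2]
Peg 2: [4, 1]

Answer: Peg 0: [6, 3]
Peg 1: [5, 2]
Peg 2: [4, 1]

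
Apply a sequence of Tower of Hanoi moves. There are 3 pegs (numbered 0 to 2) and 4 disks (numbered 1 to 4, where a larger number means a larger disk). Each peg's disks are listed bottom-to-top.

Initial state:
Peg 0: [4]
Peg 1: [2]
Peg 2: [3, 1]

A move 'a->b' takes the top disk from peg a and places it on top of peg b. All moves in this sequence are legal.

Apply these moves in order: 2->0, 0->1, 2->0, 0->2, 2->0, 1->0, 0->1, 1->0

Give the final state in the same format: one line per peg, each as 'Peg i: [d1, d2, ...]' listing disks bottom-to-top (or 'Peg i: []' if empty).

Answer: Peg 0: [4, 3, 1]
Peg 1: [2]
Peg 2: []

Derivation:
After move 1 (2->0):
Peg 0: [4, 1]
Peg 1: [2]
Peg 2: [3]

After move 2 (0->1):
Peg 0: [4]
Peg 1: [2, 1]
Peg 2: [3]

After move 3 (2->0):
Peg 0: [4, 3]
Peg 1: [2, 1]
Peg 2: []

After move 4 (0->2):
Peg 0: [4]
Peg 1: [2, 1]
Peg 2: [3]

After move 5 (2->0):
Peg 0: [4, 3]
Peg 1: [2, 1]
Peg 2: []

After move 6 (1->0):
Peg 0: [4, 3, 1]
Peg 1: [2]
Peg 2: []

After move 7 (0->1):
Peg 0: [4, 3]
Peg 1: [2, 1]
Peg 2: []

After move 8 (1->0):
Peg 0: [4, 3, 1]
Peg 1: [2]
Peg 2: []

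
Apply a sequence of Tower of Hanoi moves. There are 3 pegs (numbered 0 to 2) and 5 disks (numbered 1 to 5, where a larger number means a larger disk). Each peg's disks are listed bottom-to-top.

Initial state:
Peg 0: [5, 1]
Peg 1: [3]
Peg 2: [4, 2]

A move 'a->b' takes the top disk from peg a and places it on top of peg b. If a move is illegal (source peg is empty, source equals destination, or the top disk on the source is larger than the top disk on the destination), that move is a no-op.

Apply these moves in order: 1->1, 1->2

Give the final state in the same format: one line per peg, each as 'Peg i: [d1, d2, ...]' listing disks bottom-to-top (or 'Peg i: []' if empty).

Answer: Peg 0: [5, 1]
Peg 1: [3]
Peg 2: [4, 2]

Derivation:
After move 1 (1->1):
Peg 0: [5, 1]
Peg 1: [3]
Peg 2: [4, 2]

After move 2 (1->2):
Peg 0: [5, 1]
Peg 1: [3]
Peg 2: [4, 2]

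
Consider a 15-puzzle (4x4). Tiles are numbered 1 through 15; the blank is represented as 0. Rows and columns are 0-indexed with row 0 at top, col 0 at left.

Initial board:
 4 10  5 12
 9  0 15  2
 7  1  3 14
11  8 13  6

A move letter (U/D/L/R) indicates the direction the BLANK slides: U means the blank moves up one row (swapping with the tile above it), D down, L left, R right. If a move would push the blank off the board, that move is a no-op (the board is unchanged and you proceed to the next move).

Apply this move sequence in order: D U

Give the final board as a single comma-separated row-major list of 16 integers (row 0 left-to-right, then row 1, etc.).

After move 1 (D):
 4 10  5 12
 9  1 15  2
 7  0  3 14
11  8 13  6

After move 2 (U):
 4 10  5 12
 9  0 15  2
 7  1  3 14
11  8 13  6

Answer: 4, 10, 5, 12, 9, 0, 15, 2, 7, 1, 3, 14, 11, 8, 13, 6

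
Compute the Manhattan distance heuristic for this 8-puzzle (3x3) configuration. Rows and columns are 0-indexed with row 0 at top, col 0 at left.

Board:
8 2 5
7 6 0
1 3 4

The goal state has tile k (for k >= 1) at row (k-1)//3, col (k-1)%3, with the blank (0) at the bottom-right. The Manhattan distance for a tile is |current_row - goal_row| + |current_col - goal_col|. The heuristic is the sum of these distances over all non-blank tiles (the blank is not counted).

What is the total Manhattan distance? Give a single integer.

Answer: 15

Derivation:
Tile 8: at (0,0), goal (2,1), distance |0-2|+|0-1| = 3
Tile 2: at (0,1), goal (0,1), distance |0-0|+|1-1| = 0
Tile 5: at (0,2), goal (1,1), distance |0-1|+|2-1| = 2
Tile 7: at (1,0), goal (2,0), distance |1-2|+|0-0| = 1
Tile 6: at (1,1), goal (1,2), distance |1-1|+|1-2| = 1
Tile 1: at (2,0), goal (0,0), distance |2-0|+|0-0| = 2
Tile 3: at (2,1), goal (0,2), distance |2-0|+|1-2| = 3
Tile 4: at (2,2), goal (1,0), distance |2-1|+|2-0| = 3
Sum: 3 + 0 + 2 + 1 + 1 + 2 + 3 + 3 = 15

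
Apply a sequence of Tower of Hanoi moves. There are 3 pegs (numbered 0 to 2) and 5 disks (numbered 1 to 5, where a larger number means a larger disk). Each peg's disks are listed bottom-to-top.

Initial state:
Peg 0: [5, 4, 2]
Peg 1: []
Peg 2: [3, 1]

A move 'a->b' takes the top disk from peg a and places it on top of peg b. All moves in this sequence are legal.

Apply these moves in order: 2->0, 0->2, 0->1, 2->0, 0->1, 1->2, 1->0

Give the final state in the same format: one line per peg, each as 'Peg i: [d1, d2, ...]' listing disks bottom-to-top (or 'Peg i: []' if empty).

Answer: Peg 0: [5, 4, 2]
Peg 1: []
Peg 2: [3, 1]

Derivation:
After move 1 (2->0):
Peg 0: [5, 4, 2, 1]
Peg 1: []
Peg 2: [3]

After move 2 (0->2):
Peg 0: [5, 4, 2]
Peg 1: []
Peg 2: [3, 1]

After move 3 (0->1):
Peg 0: [5, 4]
Peg 1: [2]
Peg 2: [3, 1]

After move 4 (2->0):
Peg 0: [5, 4, 1]
Peg 1: [2]
Peg 2: [3]

After move 5 (0->1):
Peg 0: [5, 4]
Peg 1: [2, 1]
Peg 2: [3]

After move 6 (1->2):
Peg 0: [5, 4]
Peg 1: [2]
Peg 2: [3, 1]

After move 7 (1->0):
Peg 0: [5, 4, 2]
Peg 1: []
Peg 2: [3, 1]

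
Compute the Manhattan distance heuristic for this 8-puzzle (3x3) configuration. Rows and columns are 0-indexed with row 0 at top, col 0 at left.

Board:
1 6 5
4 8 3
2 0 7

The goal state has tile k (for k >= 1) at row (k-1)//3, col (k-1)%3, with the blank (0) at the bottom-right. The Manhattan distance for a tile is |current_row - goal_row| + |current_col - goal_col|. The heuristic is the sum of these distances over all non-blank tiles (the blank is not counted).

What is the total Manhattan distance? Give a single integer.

Tile 1: (0,0)->(0,0) = 0
Tile 6: (0,1)->(1,2) = 2
Tile 5: (0,2)->(1,1) = 2
Tile 4: (1,0)->(1,0) = 0
Tile 8: (1,1)->(2,1) = 1
Tile 3: (1,2)->(0,2) = 1
Tile 2: (2,0)->(0,1) = 3
Tile 7: (2,2)->(2,0) = 2
Sum: 0 + 2 + 2 + 0 + 1 + 1 + 3 + 2 = 11

Answer: 11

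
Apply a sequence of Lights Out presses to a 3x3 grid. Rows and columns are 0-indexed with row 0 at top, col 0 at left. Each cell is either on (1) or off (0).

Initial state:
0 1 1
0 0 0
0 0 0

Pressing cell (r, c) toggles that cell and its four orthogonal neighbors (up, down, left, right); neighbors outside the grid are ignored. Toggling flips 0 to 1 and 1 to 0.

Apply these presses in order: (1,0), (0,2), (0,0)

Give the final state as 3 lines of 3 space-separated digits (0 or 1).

After press 1 at (1,0):
1 1 1
1 1 0
1 0 0

After press 2 at (0,2):
1 0 0
1 1 1
1 0 0

After press 3 at (0,0):
0 1 0
0 1 1
1 0 0

Answer: 0 1 0
0 1 1
1 0 0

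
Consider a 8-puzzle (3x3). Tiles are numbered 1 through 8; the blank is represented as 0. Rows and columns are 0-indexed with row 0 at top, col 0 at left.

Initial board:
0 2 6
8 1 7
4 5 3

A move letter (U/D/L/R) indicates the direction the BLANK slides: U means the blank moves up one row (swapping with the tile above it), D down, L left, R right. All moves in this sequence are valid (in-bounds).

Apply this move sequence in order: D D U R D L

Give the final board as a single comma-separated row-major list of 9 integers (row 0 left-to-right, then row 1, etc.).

Answer: 8, 2, 6, 1, 5, 7, 0, 4, 3

Derivation:
After move 1 (D):
8 2 6
0 1 7
4 5 3

After move 2 (D):
8 2 6
4 1 7
0 5 3

After move 3 (U):
8 2 6
0 1 7
4 5 3

After move 4 (R):
8 2 6
1 0 7
4 5 3

After move 5 (D):
8 2 6
1 5 7
4 0 3

After move 6 (L):
8 2 6
1 5 7
0 4 3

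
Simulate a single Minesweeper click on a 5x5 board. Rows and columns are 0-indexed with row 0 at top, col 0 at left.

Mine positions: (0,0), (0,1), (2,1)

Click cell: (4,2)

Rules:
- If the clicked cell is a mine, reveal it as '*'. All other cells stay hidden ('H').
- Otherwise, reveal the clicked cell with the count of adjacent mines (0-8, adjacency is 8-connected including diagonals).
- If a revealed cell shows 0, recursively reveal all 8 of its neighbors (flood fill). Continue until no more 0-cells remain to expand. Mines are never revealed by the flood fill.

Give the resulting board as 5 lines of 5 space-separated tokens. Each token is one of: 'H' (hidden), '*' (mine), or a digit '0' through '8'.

H H 1 0 0
H H 2 0 0
H H 1 0 0
1 1 1 0 0
0 0 0 0 0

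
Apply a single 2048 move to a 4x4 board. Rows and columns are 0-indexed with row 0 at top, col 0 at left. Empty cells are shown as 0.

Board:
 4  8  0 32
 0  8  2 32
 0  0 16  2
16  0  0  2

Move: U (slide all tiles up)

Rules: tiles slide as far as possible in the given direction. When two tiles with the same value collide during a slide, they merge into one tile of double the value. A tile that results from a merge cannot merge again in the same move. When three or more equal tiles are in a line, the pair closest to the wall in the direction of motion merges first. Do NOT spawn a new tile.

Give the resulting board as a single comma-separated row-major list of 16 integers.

Slide up:
col 0: [4, 0, 0, 16] -> [4, 16, 0, 0]
col 1: [8, 8, 0, 0] -> [16, 0, 0, 0]
col 2: [0, 2, 16, 0] -> [2, 16, 0, 0]
col 3: [32, 32, 2, 2] -> [64, 4, 0, 0]

Answer: 4, 16, 2, 64, 16, 0, 16, 4, 0, 0, 0, 0, 0, 0, 0, 0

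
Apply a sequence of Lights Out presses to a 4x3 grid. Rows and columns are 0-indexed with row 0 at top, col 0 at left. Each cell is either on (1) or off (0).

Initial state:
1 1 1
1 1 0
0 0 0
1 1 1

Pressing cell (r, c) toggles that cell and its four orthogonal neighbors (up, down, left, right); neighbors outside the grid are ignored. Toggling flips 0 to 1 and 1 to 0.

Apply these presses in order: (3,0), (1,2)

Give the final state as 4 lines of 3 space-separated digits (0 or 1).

Answer: 1 1 0
1 0 1
1 0 1
0 0 1

Derivation:
After press 1 at (3,0):
1 1 1
1 1 0
1 0 0
0 0 1

After press 2 at (1,2):
1 1 0
1 0 1
1 0 1
0 0 1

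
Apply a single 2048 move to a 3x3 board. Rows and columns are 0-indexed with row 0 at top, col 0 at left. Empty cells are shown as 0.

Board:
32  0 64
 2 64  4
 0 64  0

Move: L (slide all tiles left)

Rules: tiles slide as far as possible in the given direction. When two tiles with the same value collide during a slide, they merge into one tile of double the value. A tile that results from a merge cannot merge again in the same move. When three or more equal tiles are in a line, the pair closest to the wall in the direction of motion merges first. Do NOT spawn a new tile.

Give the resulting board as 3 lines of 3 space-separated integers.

Slide left:
row 0: [32, 0, 64] -> [32, 64, 0]
row 1: [2, 64, 4] -> [2, 64, 4]
row 2: [0, 64, 0] -> [64, 0, 0]

Answer: 32 64  0
 2 64  4
64  0  0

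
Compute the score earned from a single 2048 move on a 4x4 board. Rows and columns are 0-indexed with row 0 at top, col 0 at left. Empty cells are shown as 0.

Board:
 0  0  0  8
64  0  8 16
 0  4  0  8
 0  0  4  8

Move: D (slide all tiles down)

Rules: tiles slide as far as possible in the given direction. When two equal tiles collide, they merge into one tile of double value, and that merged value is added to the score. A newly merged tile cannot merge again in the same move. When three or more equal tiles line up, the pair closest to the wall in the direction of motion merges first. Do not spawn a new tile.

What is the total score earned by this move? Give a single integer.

Answer: 16

Derivation:
Slide down:
col 0: [0, 64, 0, 0] -> [0, 0, 0, 64]  score +0 (running 0)
col 1: [0, 0, 4, 0] -> [0, 0, 0, 4]  score +0 (running 0)
col 2: [0, 8, 0, 4] -> [0, 0, 8, 4]  score +0 (running 0)
col 3: [8, 16, 8, 8] -> [0, 8, 16, 16]  score +16 (running 16)
Board after move:
 0  0  0  0
 0  0  0  8
 0  0  8 16
64  4  4 16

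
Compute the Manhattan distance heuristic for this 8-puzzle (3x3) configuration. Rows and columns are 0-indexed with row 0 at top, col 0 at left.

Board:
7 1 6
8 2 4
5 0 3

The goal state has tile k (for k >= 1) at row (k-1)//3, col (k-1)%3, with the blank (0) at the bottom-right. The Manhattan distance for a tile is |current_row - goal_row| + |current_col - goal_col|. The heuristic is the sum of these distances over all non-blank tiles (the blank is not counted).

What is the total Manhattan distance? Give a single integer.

Answer: 13

Derivation:
Tile 7: at (0,0), goal (2,0), distance |0-2|+|0-0| = 2
Tile 1: at (0,1), goal (0,0), distance |0-0|+|1-0| = 1
Tile 6: at (0,2), goal (1,2), distance |0-1|+|2-2| = 1
Tile 8: at (1,0), goal (2,1), distance |1-2|+|0-1| = 2
Tile 2: at (1,1), goal (0,1), distance |1-0|+|1-1| = 1
Tile 4: at (1,2), goal (1,0), distance |1-1|+|2-0| = 2
Tile 5: at (2,0), goal (1,1), distance |2-1|+|0-1| = 2
Tile 3: at (2,2), goal (0,2), distance |2-0|+|2-2| = 2
Sum: 2 + 1 + 1 + 2 + 1 + 2 + 2 + 2 = 13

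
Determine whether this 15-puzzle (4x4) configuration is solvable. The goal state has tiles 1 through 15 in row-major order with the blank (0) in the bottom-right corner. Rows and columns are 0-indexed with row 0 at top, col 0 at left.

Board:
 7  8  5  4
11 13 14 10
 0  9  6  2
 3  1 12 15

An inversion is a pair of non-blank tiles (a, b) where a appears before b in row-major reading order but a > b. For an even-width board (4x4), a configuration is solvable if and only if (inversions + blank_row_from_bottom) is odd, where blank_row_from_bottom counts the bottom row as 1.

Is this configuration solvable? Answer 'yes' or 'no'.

Answer: yes

Derivation:
Inversions: 53
Blank is in row 2 (0-indexed from top), which is row 2 counting from the bottom (bottom = 1).
53 + 2 = 55, which is odd, so the puzzle is solvable.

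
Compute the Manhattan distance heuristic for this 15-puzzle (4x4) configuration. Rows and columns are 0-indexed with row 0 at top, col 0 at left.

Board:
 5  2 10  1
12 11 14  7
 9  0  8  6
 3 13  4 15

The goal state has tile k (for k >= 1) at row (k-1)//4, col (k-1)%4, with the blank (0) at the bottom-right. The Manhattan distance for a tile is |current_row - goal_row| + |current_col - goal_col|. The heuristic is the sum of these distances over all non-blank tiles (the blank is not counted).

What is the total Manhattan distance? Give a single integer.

Answer: 33

Derivation:
Tile 5: (0,0)->(1,0) = 1
Tile 2: (0,1)->(0,1) = 0
Tile 10: (0,2)->(2,1) = 3
Tile 1: (0,3)->(0,0) = 3
Tile 12: (1,0)->(2,3) = 4
Tile 11: (1,1)->(2,2) = 2
Tile 14: (1,2)->(3,1) = 3
Tile 7: (1,3)->(1,2) = 1
Tile 9: (2,0)->(2,0) = 0
Tile 8: (2,2)->(1,3) = 2
Tile 6: (2,3)->(1,1) = 3
Tile 3: (3,0)->(0,2) = 5
Tile 13: (3,1)->(3,0) = 1
Tile 4: (3,2)->(0,3) = 4
Tile 15: (3,3)->(3,2) = 1
Sum: 1 + 0 + 3 + 3 + 4 + 2 + 3 + 1 + 0 + 2 + 3 + 5 + 1 + 4 + 1 = 33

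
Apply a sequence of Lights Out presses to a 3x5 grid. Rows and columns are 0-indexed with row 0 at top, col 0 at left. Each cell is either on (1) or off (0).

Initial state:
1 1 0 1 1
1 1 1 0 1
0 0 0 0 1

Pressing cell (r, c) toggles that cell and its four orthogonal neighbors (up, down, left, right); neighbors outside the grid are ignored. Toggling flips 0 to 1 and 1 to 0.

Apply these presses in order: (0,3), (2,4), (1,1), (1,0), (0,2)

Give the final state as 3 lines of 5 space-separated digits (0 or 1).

After press 1 at (0,3):
1 1 1 0 0
1 1 1 1 1
0 0 0 0 1

After press 2 at (2,4):
1 1 1 0 0
1 1 1 1 0
0 0 0 1 0

After press 3 at (1,1):
1 0 1 0 0
0 0 0 1 0
0 1 0 1 0

After press 4 at (1,0):
0 0 1 0 0
1 1 0 1 0
1 1 0 1 0

After press 5 at (0,2):
0 1 0 1 0
1 1 1 1 0
1 1 0 1 0

Answer: 0 1 0 1 0
1 1 1 1 0
1 1 0 1 0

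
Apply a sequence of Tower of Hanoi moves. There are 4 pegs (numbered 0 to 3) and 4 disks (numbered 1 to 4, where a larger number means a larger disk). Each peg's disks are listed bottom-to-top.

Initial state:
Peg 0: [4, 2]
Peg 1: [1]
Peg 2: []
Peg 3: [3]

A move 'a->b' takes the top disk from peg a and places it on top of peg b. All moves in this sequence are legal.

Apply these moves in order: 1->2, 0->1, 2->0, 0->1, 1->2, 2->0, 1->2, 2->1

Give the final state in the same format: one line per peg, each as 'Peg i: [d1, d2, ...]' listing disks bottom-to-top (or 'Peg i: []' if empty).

After move 1 (1->2):
Peg 0: [4, 2]
Peg 1: []
Peg 2: [1]
Peg 3: [3]

After move 2 (0->1):
Peg 0: [4]
Peg 1: [2]
Peg 2: [1]
Peg 3: [3]

After move 3 (2->0):
Peg 0: [4, 1]
Peg 1: [2]
Peg 2: []
Peg 3: [3]

After move 4 (0->1):
Peg 0: [4]
Peg 1: [2, 1]
Peg 2: []
Peg 3: [3]

After move 5 (1->2):
Peg 0: [4]
Peg 1: [2]
Peg 2: [1]
Peg 3: [3]

After move 6 (2->0):
Peg 0: [4, 1]
Peg 1: [2]
Peg 2: []
Peg 3: [3]

After move 7 (1->2):
Peg 0: [4, 1]
Peg 1: []
Peg 2: [2]
Peg 3: [3]

After move 8 (2->1):
Peg 0: [4, 1]
Peg 1: [2]
Peg 2: []
Peg 3: [3]

Answer: Peg 0: [4, 1]
Peg 1: [2]
Peg 2: []
Peg 3: [3]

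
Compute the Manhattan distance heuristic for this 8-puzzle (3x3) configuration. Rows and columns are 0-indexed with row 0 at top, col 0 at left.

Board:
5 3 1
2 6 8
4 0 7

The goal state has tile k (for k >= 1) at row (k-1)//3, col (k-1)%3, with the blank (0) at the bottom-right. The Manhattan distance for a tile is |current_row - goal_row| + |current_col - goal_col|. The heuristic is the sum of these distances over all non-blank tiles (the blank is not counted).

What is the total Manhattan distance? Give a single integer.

Answer: 13

Derivation:
Tile 5: (0,0)->(1,1) = 2
Tile 3: (0,1)->(0,2) = 1
Tile 1: (0,2)->(0,0) = 2
Tile 2: (1,0)->(0,1) = 2
Tile 6: (1,1)->(1,2) = 1
Tile 8: (1,2)->(2,1) = 2
Tile 4: (2,0)->(1,0) = 1
Tile 7: (2,2)->(2,0) = 2
Sum: 2 + 1 + 2 + 2 + 1 + 2 + 1 + 2 = 13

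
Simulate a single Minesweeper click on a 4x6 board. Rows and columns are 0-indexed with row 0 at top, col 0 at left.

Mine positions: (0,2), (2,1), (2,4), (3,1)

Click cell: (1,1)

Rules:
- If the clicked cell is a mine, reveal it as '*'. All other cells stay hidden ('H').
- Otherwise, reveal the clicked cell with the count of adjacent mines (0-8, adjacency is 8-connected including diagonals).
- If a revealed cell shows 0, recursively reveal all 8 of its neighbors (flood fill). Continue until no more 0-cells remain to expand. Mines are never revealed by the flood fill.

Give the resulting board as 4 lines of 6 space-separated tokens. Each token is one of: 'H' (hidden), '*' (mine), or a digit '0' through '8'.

H H H H H H
H 2 H H H H
H H H H H H
H H H H H H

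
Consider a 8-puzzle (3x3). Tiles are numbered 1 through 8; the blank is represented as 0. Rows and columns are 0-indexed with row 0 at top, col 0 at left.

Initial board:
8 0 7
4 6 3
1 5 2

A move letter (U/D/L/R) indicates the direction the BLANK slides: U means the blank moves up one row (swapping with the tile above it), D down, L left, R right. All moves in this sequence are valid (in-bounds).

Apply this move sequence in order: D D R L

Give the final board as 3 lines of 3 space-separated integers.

After move 1 (D):
8 6 7
4 0 3
1 5 2

After move 2 (D):
8 6 7
4 5 3
1 0 2

After move 3 (R):
8 6 7
4 5 3
1 2 0

After move 4 (L):
8 6 7
4 5 3
1 0 2

Answer: 8 6 7
4 5 3
1 0 2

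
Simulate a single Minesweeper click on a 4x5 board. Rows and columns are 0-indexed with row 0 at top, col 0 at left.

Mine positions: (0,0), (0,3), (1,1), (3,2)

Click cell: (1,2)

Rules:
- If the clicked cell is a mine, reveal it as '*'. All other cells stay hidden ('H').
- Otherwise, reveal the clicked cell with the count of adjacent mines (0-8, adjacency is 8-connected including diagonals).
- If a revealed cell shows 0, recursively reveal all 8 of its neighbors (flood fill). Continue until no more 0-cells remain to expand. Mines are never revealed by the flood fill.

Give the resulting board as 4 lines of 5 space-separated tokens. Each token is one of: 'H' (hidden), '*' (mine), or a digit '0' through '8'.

H H H H H
H H 2 H H
H H H H H
H H H H H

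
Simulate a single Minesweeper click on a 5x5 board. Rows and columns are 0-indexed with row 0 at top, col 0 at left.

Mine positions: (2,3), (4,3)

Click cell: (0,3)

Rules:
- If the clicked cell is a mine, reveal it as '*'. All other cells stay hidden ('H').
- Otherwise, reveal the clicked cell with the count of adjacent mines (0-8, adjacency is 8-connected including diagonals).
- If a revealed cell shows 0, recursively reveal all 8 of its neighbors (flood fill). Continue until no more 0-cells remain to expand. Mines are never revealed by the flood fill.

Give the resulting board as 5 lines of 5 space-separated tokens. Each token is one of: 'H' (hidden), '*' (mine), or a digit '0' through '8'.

0 0 0 0 0
0 0 1 1 1
0 0 1 H H
0 0 2 H H
0 0 1 H H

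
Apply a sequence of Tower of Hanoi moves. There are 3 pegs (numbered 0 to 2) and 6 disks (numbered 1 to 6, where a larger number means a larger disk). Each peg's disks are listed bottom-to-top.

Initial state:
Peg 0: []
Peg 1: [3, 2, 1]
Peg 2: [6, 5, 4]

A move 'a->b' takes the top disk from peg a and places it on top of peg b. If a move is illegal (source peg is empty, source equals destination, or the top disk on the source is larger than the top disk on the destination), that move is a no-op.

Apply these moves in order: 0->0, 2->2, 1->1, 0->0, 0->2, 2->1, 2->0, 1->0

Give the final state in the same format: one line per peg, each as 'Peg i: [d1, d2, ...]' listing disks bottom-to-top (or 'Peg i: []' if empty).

Answer: Peg 0: [4, 1]
Peg 1: [3, 2]
Peg 2: [6, 5]

Derivation:
After move 1 (0->0):
Peg 0: []
Peg 1: [3, 2, 1]
Peg 2: [6, 5, 4]

After move 2 (2->2):
Peg 0: []
Peg 1: [3, 2, 1]
Peg 2: [6, 5, 4]

After move 3 (1->1):
Peg 0: []
Peg 1: [3, 2, 1]
Peg 2: [6, 5, 4]

After move 4 (0->0):
Peg 0: []
Peg 1: [3, 2, 1]
Peg 2: [6, 5, 4]

After move 5 (0->2):
Peg 0: []
Peg 1: [3, 2, 1]
Peg 2: [6, 5, 4]

After move 6 (2->1):
Peg 0: []
Peg 1: [3, 2, 1]
Peg 2: [6, 5, 4]

After move 7 (2->0):
Peg 0: [4]
Peg 1: [3, 2, 1]
Peg 2: [6, 5]

After move 8 (1->0):
Peg 0: [4, 1]
Peg 1: [3, 2]
Peg 2: [6, 5]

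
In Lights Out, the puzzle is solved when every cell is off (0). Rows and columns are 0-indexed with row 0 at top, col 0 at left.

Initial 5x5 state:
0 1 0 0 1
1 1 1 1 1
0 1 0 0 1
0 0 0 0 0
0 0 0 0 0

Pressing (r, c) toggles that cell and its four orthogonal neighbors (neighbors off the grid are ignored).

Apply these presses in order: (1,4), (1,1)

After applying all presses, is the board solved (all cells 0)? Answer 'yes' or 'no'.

Answer: yes

Derivation:
After press 1 at (1,4):
0 1 0 0 0
1 1 1 0 0
0 1 0 0 0
0 0 0 0 0
0 0 0 0 0

After press 2 at (1,1):
0 0 0 0 0
0 0 0 0 0
0 0 0 0 0
0 0 0 0 0
0 0 0 0 0

Lights still on: 0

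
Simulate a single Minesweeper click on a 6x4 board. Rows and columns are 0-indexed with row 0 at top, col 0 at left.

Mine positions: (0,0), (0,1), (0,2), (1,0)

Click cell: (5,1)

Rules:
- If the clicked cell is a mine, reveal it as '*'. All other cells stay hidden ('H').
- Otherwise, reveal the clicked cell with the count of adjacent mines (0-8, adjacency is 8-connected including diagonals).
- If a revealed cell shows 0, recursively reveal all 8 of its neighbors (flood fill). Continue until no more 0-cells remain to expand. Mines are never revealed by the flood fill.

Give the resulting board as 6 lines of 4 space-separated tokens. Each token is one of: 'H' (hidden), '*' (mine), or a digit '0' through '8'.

H H H H
H 4 2 1
1 1 0 0
0 0 0 0
0 0 0 0
0 0 0 0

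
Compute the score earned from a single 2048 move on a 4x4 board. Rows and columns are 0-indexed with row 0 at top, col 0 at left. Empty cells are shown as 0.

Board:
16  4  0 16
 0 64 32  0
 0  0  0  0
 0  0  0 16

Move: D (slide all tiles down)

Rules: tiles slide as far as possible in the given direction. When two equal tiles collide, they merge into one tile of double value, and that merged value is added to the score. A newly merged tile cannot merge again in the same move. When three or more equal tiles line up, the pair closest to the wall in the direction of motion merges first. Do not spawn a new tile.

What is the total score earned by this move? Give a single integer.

Answer: 32

Derivation:
Slide down:
col 0: [16, 0, 0, 0] -> [0, 0, 0, 16]  score +0 (running 0)
col 1: [4, 64, 0, 0] -> [0, 0, 4, 64]  score +0 (running 0)
col 2: [0, 32, 0, 0] -> [0, 0, 0, 32]  score +0 (running 0)
col 3: [16, 0, 0, 16] -> [0, 0, 0, 32]  score +32 (running 32)
Board after move:
 0  0  0  0
 0  0  0  0
 0  4  0  0
16 64 32 32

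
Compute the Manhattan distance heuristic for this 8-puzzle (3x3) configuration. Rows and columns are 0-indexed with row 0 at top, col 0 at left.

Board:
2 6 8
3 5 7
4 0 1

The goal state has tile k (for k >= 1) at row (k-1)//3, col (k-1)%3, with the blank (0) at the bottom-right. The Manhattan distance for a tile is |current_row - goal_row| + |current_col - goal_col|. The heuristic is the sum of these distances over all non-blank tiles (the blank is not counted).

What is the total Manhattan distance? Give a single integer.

Tile 2: at (0,0), goal (0,1), distance |0-0|+|0-1| = 1
Tile 6: at (0,1), goal (1,2), distance |0-1|+|1-2| = 2
Tile 8: at (0,2), goal (2,1), distance |0-2|+|2-1| = 3
Tile 3: at (1,0), goal (0,2), distance |1-0|+|0-2| = 3
Tile 5: at (1,1), goal (1,1), distance |1-1|+|1-1| = 0
Tile 7: at (1,2), goal (2,0), distance |1-2|+|2-0| = 3
Tile 4: at (2,0), goal (1,0), distance |2-1|+|0-0| = 1
Tile 1: at (2,2), goal (0,0), distance |2-0|+|2-0| = 4
Sum: 1 + 2 + 3 + 3 + 0 + 3 + 1 + 4 = 17

Answer: 17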